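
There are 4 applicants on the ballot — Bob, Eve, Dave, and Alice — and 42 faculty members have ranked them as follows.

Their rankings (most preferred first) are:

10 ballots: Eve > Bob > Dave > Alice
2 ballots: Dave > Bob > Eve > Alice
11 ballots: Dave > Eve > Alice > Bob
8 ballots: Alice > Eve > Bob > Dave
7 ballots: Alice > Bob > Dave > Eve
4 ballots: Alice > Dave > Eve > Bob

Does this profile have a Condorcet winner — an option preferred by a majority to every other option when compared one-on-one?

Head-to-head results (42 voters total):
Bob vs Eve: Eve wins 33–9.
Bob vs Dave: Bob wins 25–17.
Bob vs Alice: Alice wins 30–12.
Eve vs Dave: Dave wins 24–18.
Eve vs Alice: Eve wins 23–19.
Dave vs Alice: Dave wins 23–19.
No candidate beats all others: Bob beats Dave beats Eve beats Bob, a majority cycle.

No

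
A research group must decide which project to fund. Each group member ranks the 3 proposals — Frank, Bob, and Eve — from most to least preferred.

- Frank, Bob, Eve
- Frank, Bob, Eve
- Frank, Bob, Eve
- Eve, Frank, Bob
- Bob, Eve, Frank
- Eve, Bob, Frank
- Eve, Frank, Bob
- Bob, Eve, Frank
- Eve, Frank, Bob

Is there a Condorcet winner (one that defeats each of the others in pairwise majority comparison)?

No

Head-to-head results (9 voters total):
Frank vs Bob: Frank wins 6–3.
Frank vs Eve: Eve wins 6–3.
Bob vs Eve: Bob wins 5–4.
No candidate beats all others: Frank beats Bob beats Eve beats Frank, a majority cycle.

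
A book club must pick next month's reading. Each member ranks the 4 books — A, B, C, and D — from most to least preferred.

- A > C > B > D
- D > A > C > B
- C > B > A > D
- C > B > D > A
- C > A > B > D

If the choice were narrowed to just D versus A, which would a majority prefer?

Ballots ranking D above A: 2.
Ballots ranking A above D: 3.
A wins the head-to-head, 3–2.

A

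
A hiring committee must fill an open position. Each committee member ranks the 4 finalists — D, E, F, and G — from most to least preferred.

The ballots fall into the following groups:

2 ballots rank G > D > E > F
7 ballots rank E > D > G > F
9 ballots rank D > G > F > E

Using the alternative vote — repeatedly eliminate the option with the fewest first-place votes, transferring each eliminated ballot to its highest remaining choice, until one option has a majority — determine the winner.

Round 1: D 9, E 7, G 2, F 0. F has the fewest and is eliminated.
Round 2: D 9, E 7, G 2. G has the fewest and is eliminated.
Round 3: D 11, E 7. D has a majority.

D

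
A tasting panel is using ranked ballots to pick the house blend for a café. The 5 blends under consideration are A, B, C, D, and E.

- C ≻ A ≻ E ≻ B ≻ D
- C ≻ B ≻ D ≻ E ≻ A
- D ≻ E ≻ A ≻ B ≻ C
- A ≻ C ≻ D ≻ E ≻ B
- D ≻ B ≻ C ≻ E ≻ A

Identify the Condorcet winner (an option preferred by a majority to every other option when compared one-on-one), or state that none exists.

C

Head-to-head results (5 voters total):
A vs B: A wins 3–2.
A vs C: C wins 3–2.
A vs D: D wins 3–2.
A vs E: E wins 3–2.
B vs C: C wins 3–2.
B vs D: D wins 3–2.
B vs E: E wins 3–2.
C vs D: C wins 3–2.
C vs E: C wins 4–1.
D vs E: D wins 4–1.
C beats each rival — A (3–2), B (3–2), D (3–2), E (4–1) — so C is the Condorcet winner.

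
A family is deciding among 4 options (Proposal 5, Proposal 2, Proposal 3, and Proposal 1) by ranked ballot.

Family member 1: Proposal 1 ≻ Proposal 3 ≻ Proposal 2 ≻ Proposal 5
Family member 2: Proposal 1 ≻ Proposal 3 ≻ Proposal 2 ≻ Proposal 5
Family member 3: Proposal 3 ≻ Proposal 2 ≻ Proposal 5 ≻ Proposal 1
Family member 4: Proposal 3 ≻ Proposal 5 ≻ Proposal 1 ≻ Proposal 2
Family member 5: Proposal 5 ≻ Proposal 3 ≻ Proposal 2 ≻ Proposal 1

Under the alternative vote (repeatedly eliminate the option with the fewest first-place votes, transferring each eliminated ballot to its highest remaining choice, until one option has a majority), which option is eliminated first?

Round 1: Proposal 3 2, Proposal 1 2, Proposal 5 1, Proposal 2 0. Proposal 2 has the fewest and is eliminated.
Round 2: Proposal 3 2, Proposal 1 2, Proposal 5 1. Proposal 5 has the fewest and is eliminated.
Round 3: Proposal 3 3, Proposal 1 2. Proposal 3 has a majority.

Proposal 2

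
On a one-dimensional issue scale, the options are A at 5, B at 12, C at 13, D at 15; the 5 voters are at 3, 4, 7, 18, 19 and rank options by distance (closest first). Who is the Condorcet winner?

A

With single-peaked preferences on a line, the Condorcet winner is the candidate closest to the median voter.
The median voter (position 7) is closest to A at 5.
Check: A vs C — voters closer to A: 3 of 5.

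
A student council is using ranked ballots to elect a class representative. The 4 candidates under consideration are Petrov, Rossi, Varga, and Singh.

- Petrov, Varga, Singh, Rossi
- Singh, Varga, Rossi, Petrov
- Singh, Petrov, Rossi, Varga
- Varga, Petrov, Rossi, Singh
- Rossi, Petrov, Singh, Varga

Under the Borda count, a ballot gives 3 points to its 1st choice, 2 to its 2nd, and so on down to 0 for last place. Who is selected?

Borda scores:
  Petrov: 3 + 0 + 2 + 2 + 2 = 9
  Rossi: 0 + 1 + 1 + 1 + 3 = 6
  Varga: 2 + 2 + 0 + 3 + 0 = 7
  Singh: 1 + 3 + 3 + 0 + 1 = 8
Petrov has the highest total.

Petrov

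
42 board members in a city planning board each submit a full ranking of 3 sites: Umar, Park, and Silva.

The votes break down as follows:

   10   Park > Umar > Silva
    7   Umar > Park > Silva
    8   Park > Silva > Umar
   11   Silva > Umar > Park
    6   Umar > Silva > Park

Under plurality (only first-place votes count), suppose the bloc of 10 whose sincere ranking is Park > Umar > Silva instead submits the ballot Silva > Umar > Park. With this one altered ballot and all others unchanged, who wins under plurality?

Silva

First-place totals with the altered ballot: Umar 13, Park 8, Silva 21.
The switch changes the winner from Park to Silva.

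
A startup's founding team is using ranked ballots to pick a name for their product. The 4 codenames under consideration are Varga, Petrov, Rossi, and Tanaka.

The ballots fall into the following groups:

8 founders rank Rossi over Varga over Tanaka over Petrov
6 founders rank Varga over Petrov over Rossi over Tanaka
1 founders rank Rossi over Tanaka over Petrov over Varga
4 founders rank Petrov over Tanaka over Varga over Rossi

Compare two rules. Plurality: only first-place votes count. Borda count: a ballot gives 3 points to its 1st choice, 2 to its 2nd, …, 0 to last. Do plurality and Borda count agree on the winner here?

Plurality first-place counts: Varga 6, Petrov 4, Rossi 9, Tanaka 0 → Rossi.
Borda totals: Varga 38, Petrov 25, Rossi 33, Tanaka 18 → Varga.
The two rules disagree: plurality picks Rossi, Borda picks Varga.

No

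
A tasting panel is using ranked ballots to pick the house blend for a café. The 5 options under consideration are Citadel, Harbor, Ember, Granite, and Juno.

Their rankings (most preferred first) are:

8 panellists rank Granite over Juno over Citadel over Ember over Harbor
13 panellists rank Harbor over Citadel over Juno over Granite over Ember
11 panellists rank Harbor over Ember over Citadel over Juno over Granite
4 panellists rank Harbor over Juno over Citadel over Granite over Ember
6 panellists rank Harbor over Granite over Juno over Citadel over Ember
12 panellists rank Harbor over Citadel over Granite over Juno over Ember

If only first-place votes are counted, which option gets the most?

Harbor

First-place vote totals:
  Citadel: 0
  Harbor: 46
  Ember: 0
  Granite: 8
  Juno: 0
Harbor has the most first-place votes.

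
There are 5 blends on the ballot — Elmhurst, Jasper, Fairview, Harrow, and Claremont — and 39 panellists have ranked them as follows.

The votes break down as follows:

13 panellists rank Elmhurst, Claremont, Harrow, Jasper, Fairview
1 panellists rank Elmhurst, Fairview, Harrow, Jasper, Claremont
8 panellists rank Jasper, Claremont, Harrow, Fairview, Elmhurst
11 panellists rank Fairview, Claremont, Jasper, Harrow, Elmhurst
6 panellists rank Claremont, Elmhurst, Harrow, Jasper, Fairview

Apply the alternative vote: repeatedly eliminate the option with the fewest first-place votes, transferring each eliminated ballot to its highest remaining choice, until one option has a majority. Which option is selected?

Elmhurst

Round 1: Elmhurst 14, Fairview 11, Jasper 8, Claremont 6, Harrow 0. Harrow has the fewest and is eliminated.
Round 2: Elmhurst 14, Fairview 11, Jasper 8, Claremont 6. Claremont has the fewest and is eliminated.
Round 3: Elmhurst 20, Fairview 11, Jasper 8. Elmhurst has a majority.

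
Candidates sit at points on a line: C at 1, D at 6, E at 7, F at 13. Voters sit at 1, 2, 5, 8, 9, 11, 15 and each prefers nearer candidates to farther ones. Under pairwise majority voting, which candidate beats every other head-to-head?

With single-peaked preferences on a line, the Condorcet winner is the candidate closest to the median voter.
The median voter (position 8) is closest to E at 7.
Check: E vs F — voters closer to E: 5 of 7.

E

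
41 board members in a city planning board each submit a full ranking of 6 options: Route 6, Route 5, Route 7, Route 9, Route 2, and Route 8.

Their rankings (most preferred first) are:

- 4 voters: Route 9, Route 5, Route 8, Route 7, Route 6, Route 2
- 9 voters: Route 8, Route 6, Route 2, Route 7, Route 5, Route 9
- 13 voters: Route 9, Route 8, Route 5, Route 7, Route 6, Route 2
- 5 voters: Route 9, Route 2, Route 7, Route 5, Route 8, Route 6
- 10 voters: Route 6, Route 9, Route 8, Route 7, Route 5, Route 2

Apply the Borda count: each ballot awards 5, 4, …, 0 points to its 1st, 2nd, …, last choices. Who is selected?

Route 9

Borda scores:
  Route 6: 4·1 + 9·4 + 13·1 + 5·0 + 10·5 = 103
  Route 5: 4·4 + 9·1 + 13·3 + 5·2 + 10·1 = 84
  Route 7: 4·2 + 9·2 + 13·2 + 5·3 + 10·2 = 87
  Route 9: 4·5 + 9·0 + 13·5 + 5·5 + 10·4 = 150
  Route 2: 4·0 + 9·3 + 13·0 + 5·4 + 10·0 = 47
  Route 8: 4·3 + 9·5 + 13·4 + 5·1 + 10·3 = 144
Route 9 has the highest total.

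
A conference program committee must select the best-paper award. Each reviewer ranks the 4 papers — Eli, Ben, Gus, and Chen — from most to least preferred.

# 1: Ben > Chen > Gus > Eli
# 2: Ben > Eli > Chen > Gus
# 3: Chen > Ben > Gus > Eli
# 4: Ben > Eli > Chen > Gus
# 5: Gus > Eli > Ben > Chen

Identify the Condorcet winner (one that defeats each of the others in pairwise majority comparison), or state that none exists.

Head-to-head results (5 voters total):
Eli vs Ben: Ben wins 4–1.
Eli vs Gus: Gus wins 3–2.
Eli vs Chen: Eli wins 3–2.
Ben vs Gus: Ben wins 4–1.
Ben vs Chen: Ben wins 4–1.
Gus vs Chen: Chen wins 4–1.
Ben beats each rival — Eli (4–1), Gus (4–1), Chen (4–1) — so Ben is the Condorcet winner.

Ben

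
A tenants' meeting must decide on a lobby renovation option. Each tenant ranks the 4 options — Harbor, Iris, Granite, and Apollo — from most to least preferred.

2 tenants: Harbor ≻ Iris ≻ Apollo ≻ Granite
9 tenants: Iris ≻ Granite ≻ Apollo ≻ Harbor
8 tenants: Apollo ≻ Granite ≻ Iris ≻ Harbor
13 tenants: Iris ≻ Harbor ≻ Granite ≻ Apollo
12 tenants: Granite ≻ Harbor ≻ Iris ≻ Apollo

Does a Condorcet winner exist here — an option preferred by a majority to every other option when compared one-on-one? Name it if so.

Iris

Head-to-head results (44 voters total):
Harbor vs Iris: Iris wins 30–14.
Harbor vs Granite: Granite wins 29–15.
Harbor vs Apollo: Harbor wins 27–17.
Iris vs Granite: Iris wins 24–20.
Iris vs Apollo: Iris wins 36–8.
Granite vs Apollo: Granite wins 34–10.
Iris beats each rival — Harbor (30–14), Granite (24–20), Apollo (36–8) — so Iris is the Condorcet winner.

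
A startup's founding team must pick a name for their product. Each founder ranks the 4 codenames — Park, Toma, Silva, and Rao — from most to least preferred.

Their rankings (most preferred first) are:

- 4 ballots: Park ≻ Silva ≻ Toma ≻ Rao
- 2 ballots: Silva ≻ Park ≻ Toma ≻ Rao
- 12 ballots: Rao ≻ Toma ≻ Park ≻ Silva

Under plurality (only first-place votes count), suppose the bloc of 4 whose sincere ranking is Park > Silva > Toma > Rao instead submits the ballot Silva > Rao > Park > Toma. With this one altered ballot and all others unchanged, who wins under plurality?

First-place totals with the altered ballot: Park 0, Toma 0, Silva 6, Rao 12.
The winner is unchanged: still Rao.

Rao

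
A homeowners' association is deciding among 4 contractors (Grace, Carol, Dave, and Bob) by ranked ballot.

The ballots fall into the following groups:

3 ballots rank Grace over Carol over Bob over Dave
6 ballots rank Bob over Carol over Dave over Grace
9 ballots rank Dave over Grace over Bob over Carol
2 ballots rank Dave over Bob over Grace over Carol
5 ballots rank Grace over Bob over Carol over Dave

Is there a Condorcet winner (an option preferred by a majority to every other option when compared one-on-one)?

Head-to-head results (25 voters total):
Grace vs Carol: Grace wins 19–6.
Grace vs Dave: Dave wins 17–8.
Grace vs Bob: Grace wins 17–8.
Carol vs Dave: Carol wins 14–11.
Carol vs Bob: Bob wins 22–3.
Dave vs Bob: Bob wins 14–11.
No candidate beats all others: Grace beats Carol beats Dave beats Grace, a majority cycle.

No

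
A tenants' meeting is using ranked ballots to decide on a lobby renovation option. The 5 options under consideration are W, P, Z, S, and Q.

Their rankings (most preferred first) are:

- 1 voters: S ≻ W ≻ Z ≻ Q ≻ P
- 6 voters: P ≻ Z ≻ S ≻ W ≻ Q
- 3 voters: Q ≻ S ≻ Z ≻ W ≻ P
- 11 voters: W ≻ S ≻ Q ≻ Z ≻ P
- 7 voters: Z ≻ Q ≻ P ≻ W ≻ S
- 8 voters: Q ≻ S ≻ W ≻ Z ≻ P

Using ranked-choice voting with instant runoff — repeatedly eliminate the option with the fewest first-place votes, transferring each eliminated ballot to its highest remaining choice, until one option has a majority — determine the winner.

Round 1: W 11, Q 11, Z 7, P 6, S 1. S has the fewest and is eliminated.
Round 2: W 12, Q 11, Z 7, P 6. P has the fewest and is eliminated.
Round 3: Z 13, W 12, Q 11. Q has the fewest and is eliminated.
Round 4: W 20, Z 16. W has a majority.

W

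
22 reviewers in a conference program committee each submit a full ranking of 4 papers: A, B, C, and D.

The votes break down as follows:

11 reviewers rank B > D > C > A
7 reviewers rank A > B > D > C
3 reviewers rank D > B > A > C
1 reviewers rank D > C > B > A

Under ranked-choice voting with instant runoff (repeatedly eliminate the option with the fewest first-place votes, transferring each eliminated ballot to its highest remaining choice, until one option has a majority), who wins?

Round 1: B 11, A 7, D 4, C 0. C has the fewest and is eliminated.
Round 2: B 11, A 7, D 4. D has the fewest and is eliminated.
Round 3: B 15, A 7. B has a majority.

B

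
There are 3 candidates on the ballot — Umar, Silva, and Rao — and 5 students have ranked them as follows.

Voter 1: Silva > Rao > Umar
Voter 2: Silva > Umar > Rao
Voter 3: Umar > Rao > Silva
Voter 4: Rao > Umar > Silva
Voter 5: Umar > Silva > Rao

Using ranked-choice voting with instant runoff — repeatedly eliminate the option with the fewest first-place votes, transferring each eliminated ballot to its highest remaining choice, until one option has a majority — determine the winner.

Round 1: Umar 2, Silva 2, Rao 1. Rao has the fewest and is eliminated.
Round 2: Umar 3, Silva 2. Umar has a majority.

Umar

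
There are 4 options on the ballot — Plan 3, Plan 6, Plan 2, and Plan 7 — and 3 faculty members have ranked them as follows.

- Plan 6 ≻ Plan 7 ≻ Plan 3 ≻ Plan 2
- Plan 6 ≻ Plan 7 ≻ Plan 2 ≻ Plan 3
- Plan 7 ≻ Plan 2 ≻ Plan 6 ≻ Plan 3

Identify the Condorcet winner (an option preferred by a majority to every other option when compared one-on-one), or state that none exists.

Plan 6

Head-to-head results (3 voters total):
Plan 3 vs Plan 6: Plan 6 wins 3–0.
Plan 3 vs Plan 2: Plan 2 wins 2–1.
Plan 3 vs Plan 7: Plan 7 wins 3–0.
Plan 6 vs Plan 2: Plan 6 wins 2–1.
Plan 6 vs Plan 7: Plan 6 wins 2–1.
Plan 2 vs Plan 7: Plan 7 wins 3–0.
Plan 6 beats each rival — Plan 3 (3–0), Plan 2 (2–1), Plan 7 (2–1) — so Plan 6 is the Condorcet winner.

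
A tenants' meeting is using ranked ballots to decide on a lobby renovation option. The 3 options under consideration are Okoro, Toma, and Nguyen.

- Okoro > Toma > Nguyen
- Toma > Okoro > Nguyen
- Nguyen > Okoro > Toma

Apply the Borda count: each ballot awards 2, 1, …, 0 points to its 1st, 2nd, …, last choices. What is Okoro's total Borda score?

Borda scores:
  Okoro: 2 + 1 + 1 = 4
  Toma: 1 + 2 + 0 = 3
  Nguyen: 0 + 0 + 2 = 2

4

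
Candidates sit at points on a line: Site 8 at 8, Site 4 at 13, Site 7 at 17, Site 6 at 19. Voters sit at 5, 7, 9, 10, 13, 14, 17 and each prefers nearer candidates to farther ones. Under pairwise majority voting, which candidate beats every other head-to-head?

With single-peaked preferences on a line, the Condorcet winner is the candidate closest to the median voter.
The median voter (position 10) is closest to Site 8 at 8.
Check: Site 8 vs Site 4 — voters closer to Site 8: 4 of 7.

Site 8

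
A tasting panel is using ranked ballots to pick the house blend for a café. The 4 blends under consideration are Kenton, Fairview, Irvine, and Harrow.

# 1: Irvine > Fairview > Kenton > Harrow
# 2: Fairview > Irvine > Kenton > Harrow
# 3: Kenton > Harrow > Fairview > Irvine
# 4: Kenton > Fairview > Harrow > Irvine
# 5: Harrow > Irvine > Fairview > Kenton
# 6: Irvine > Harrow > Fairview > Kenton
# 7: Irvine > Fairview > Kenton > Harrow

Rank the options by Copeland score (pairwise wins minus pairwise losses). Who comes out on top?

Pairwise results:
  Kenton vs Fairview: Fairview wins 5–2.
  Kenton vs Irvine: Irvine wins 5–2.
  Kenton vs Harrow: Kenton wins 5–2.
  Fairview vs Irvine: Irvine wins 4–3.
  Fairview vs Harrow: Fairview wins 4–3.
  Irvine vs Harrow: Irvine wins 4–3.
Copeland scores (wins − losses):
  Kenton: 1 − 2 = -1
  Fairview: 2 − 1 = 1
  Irvine: 3 − 0 = 3
  Harrow: 0 − 3 = -3
Irvine has the best Copeland score.

Irvine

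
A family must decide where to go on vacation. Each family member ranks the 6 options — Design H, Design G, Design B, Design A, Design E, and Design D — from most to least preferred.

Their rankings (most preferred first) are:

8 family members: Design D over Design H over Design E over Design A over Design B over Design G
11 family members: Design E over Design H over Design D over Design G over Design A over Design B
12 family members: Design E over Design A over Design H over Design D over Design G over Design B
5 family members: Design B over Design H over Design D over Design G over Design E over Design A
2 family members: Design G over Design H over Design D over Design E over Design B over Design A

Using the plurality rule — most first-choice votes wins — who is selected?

First-place vote totals:
  Design H: 0
  Design G: 2
  Design B: 5
  Design A: 0
  Design E: 23
  Design D: 8
Design E has the most first-place votes.

Design E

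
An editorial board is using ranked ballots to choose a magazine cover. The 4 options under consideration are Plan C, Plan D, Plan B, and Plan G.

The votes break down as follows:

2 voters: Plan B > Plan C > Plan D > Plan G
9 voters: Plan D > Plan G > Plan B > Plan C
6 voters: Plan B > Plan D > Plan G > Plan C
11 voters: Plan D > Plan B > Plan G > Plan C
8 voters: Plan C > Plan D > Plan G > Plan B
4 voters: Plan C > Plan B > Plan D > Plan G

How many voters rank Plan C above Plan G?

14

Ballots ranking Plan C above Plan G: 2+8+4 = 14.
Ballots ranking Plan G above Plan C: 9+6+11 = 26.
So 14 of 40 voters prefer Plan C to Plan G.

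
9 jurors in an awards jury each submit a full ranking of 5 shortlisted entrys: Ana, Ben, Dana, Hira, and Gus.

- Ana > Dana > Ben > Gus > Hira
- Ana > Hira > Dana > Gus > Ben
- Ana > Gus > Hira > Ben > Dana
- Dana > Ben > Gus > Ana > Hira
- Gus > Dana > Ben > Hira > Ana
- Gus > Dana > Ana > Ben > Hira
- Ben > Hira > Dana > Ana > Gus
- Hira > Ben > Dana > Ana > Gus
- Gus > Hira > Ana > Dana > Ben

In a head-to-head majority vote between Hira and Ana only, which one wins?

Ballots ranking Hira above Ana: 4.
Ballots ranking Ana above Hira: 5.
Ana wins the head-to-head, 5–4.

Ana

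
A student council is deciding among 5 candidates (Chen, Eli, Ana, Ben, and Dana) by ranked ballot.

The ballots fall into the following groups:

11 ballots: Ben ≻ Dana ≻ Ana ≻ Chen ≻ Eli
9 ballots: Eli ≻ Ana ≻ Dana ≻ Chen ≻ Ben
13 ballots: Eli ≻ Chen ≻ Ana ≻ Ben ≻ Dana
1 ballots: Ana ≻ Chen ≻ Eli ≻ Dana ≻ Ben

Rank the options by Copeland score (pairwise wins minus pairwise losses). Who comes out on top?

Eli

Pairwise results:
  Chen vs Eli: Eli wins 22–12.
  Chen vs Ana: Ana wins 21–13.
  Chen vs Ben: Chen wins 23–11.
  Chen vs Dana: Dana wins 20–14.
  Eli vs Ana: Eli wins 22–12.
  Eli vs Ben: Eli wins 23–11.
  Eli vs Dana: Eli wins 23–11.
  Ana vs Ben: Ana wins 23–11.
  Ana vs Dana: Ana wins 23–11.
  Ben vs Dana: Ben wins 24–10.
Copeland scores (wins − losses):
  Chen: 1 − 3 = -2
  Eli: 4 − 0 = 4
  Ana: 3 − 1 = 2
  Ben: 1 − 3 = -2
  Dana: 1 − 3 = -2
Eli has the best Copeland score.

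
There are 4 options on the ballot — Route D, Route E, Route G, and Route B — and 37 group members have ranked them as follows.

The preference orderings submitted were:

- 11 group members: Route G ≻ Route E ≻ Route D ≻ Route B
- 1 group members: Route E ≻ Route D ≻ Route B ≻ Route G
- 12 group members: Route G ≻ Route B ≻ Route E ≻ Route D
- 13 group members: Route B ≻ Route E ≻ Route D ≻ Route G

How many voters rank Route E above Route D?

37

Ballots ranking Route E above Route D: 11+1+12+13 = 37.
Ballots ranking Route D above Route E: 0.
So 37 of 37 voters prefer Route E to Route D.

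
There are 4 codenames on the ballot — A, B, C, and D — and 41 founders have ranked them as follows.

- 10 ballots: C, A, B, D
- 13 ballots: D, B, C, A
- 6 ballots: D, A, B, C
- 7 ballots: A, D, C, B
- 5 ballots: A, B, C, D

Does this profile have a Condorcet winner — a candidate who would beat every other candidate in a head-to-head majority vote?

Head-to-head results (41 voters total):
A vs B: A wins 28–13.
A vs C: C wins 23–18.
A vs D: A wins 22–19.
B vs C: B wins 24–17.
B vs D: D wins 26–15.
C vs D: D wins 26–15.
No candidate beats all others: A beats B beats C beats A, a majority cycle.

No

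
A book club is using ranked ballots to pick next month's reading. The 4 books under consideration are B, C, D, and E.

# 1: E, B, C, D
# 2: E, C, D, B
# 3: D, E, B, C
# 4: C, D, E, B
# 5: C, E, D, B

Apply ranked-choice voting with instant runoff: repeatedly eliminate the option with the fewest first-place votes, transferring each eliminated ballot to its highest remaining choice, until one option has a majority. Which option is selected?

E

Round 1: C 2, E 2, D 1, B 0. B has the fewest and is eliminated.
Round 2: C 2, E 2, D 1. D has the fewest and is eliminated.
Round 3: E 3, C 2. E has a majority.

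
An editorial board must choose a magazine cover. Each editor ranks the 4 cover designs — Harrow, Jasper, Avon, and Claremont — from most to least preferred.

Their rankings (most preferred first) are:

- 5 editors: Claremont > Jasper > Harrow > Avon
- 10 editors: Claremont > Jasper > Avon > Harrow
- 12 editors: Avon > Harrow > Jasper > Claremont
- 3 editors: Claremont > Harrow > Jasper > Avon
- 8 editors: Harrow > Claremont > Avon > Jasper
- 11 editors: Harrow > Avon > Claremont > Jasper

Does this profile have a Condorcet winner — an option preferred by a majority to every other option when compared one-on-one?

Head-to-head results (49 voters total):
Harrow vs Jasper: Harrow wins 34–15.
Harrow vs Avon: Harrow wins 27–22.
Harrow vs Claremont: Harrow wins 31–18.
Jasper vs Avon: Avon wins 31–18.
Jasper vs Claremont: Claremont wins 37–12.
Avon vs Claremont: Claremont wins 26–23.
Harrow beats each rival — Jasper (34–15), Avon (27–22), Claremont (31–18) — so Harrow is the Condorcet winner.

Yes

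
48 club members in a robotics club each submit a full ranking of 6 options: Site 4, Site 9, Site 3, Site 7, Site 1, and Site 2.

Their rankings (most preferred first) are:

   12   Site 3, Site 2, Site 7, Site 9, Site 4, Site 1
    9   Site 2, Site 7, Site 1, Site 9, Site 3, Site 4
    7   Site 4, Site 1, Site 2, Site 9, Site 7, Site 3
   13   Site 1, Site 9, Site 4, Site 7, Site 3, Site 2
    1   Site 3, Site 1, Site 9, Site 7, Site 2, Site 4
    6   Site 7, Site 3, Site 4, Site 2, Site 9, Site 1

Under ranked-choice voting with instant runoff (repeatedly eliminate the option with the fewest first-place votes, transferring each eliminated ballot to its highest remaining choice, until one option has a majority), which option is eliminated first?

Round 1: Site 3 13, Site 1 13, Site 2 9, Site 4 7, Site 7 6, Site 9 0. Site 9 has the fewest and is eliminated.
Round 2: Site 3 13, Site 1 13, Site 2 9, Site 4 7, Site 7 6. Site 7 has the fewest and is eliminated.
Round 3: Site 3 19, Site 1 13, Site 2 9, Site 4 7. Site 4 has the fewest and is eliminated.
Round 4: Site 1 20, Site 3 19, Site 2 9. Site 2 has the fewest and is eliminated.
Round 5: Site 1 29, Site 3 19. Site 1 has a majority.

Site 9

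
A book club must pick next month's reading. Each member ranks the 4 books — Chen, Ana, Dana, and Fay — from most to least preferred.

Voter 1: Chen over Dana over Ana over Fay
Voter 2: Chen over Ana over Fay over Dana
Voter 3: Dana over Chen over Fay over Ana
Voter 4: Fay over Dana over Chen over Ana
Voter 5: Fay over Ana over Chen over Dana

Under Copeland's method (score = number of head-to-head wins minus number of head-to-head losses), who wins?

Chen

Pairwise results:
  Chen vs Ana: Chen wins 4–1.
  Chen vs Dana: Chen wins 3–2.
  Chen vs Fay: Chen wins 3–2.
  Ana vs Dana: Dana wins 3–2.
  Ana vs Fay: Fay wins 3–2.
  Dana vs Fay: Fay wins 3–2.
Copeland scores (wins − losses):
  Chen: 3 − 0 = 3
  Ana: 0 − 3 = -3
  Dana: 1 − 2 = -1
  Fay: 2 − 1 = 1
Chen has the best Copeland score.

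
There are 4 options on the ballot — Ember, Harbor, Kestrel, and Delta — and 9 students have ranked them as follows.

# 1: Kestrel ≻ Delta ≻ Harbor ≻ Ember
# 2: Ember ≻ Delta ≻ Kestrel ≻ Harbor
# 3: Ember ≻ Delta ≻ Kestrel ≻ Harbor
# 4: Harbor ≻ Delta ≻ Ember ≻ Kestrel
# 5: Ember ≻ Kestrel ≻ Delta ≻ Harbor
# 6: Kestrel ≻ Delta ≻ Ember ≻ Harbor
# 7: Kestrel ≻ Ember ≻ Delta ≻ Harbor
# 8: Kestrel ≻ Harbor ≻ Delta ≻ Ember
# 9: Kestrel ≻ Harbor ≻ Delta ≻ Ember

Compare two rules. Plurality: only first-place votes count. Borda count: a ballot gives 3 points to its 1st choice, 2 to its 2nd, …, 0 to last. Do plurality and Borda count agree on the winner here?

Yes

Plurality first-place counts: Ember 3, Harbor 1, Kestrel 5, Delta 0 → Kestrel.
Borda totals: Ember 13, Harbor 8, Kestrel 19, Delta 14 → Kestrel.
The two rules agree on Kestrel.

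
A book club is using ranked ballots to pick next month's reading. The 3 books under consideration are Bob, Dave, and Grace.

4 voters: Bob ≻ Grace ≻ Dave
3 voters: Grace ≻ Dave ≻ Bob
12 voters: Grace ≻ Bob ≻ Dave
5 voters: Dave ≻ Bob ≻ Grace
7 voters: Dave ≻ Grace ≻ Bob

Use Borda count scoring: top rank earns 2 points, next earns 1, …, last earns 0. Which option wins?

Borda scores:
  Bob: 4·2 + 3·0 + 12·1 + 5·1 + 7·0 = 25
  Dave: 4·0 + 3·1 + 12·0 + 5·2 + 7·2 = 27
  Grace: 4·1 + 3·2 + 12·2 + 5·0 + 7·1 = 41
Grace has the highest total.

Grace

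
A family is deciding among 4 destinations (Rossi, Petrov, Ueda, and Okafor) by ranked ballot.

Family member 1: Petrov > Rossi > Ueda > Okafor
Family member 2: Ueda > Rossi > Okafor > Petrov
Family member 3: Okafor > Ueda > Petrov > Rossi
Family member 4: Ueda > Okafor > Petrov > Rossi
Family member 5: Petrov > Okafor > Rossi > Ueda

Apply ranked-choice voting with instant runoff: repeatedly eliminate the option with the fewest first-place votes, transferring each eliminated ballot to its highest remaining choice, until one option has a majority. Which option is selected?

Round 1: Petrov 2, Ueda 2, Okafor 1, Rossi 0. Rossi has the fewest and is eliminated.
Round 2: Petrov 2, Ueda 2, Okafor 1. Okafor has the fewest and is eliminated.
Round 3: Ueda 3, Petrov 2. Ueda has a majority.

Ueda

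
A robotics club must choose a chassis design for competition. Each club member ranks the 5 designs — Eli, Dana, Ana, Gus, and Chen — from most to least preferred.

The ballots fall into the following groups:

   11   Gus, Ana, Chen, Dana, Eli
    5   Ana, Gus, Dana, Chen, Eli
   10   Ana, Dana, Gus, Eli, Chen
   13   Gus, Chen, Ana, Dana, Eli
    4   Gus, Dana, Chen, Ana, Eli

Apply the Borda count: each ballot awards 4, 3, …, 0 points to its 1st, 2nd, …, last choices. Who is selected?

Gus

Borda scores:
  Eli: 11·0 + 5·0 + 10·1 + 13·0 + 4·0 = 10
  Dana: 11·1 + 5·2 + 10·3 + 13·1 + 4·3 = 76
  Ana: 11·3 + 5·4 + 10·4 + 13·2 + 4·1 = 123
  Gus: 11·4 + 5·3 + 10·2 + 13·4 + 4·4 = 147
  Chen: 11·2 + 5·1 + 10·0 + 13·3 + 4·2 = 74
Gus has the highest total.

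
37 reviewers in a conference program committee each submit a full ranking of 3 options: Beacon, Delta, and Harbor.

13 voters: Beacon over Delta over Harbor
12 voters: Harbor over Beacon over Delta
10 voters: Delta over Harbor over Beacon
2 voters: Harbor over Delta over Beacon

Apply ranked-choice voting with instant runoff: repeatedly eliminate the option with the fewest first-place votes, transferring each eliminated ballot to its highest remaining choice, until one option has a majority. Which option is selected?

Round 1: Harbor 14, Beacon 13, Delta 10. Delta has the fewest and is eliminated.
Round 2: Harbor 24, Beacon 13. Harbor has a majority.

Harbor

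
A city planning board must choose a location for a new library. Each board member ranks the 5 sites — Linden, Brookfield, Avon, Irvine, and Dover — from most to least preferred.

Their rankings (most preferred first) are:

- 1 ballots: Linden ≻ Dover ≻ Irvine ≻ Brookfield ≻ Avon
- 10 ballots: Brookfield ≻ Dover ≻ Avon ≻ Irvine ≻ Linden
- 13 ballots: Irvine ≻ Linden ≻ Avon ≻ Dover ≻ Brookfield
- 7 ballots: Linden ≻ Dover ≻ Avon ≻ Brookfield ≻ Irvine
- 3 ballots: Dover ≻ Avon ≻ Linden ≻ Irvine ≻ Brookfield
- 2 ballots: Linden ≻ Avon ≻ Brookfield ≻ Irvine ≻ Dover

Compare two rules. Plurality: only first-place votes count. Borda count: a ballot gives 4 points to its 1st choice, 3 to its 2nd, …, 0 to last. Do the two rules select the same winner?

No

Plurality first-place counts: Linden 10, Brookfield 10, Avon 0, Irvine 13, Dover 3 → Irvine.
Borda totals: Linden 85, Brookfield 52, Avon 75, Irvine 69, Dover 79 → Linden.
The two rules disagree: plurality picks Irvine, Borda picks Linden.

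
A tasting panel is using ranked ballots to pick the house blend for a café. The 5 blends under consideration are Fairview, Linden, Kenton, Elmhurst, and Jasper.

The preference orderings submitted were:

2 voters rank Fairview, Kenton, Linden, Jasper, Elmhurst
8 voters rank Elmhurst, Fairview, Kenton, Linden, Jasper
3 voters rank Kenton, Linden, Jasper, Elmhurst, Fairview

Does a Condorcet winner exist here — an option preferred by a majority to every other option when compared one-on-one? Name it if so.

Elmhurst

Head-to-head results (13 voters total):
Fairview vs Linden: Fairview wins 10–3.
Fairview vs Kenton: Fairview wins 10–3.
Fairview vs Elmhurst: Elmhurst wins 11–2.
Fairview vs Jasper: Fairview wins 10–3.
Linden vs Kenton: Kenton wins 13–0.
Linden vs Elmhurst: Elmhurst wins 8–5.
Linden vs Jasper: Linden wins 13–0.
Kenton vs Elmhurst: Elmhurst wins 8–5.
Kenton vs Jasper: Kenton wins 13–0.
Elmhurst vs Jasper: Elmhurst wins 8–5.
Elmhurst beats each rival — Fairview (11–2), Linden (8–5), Kenton (8–5), Jasper (8–5) — so Elmhurst is the Condorcet winner.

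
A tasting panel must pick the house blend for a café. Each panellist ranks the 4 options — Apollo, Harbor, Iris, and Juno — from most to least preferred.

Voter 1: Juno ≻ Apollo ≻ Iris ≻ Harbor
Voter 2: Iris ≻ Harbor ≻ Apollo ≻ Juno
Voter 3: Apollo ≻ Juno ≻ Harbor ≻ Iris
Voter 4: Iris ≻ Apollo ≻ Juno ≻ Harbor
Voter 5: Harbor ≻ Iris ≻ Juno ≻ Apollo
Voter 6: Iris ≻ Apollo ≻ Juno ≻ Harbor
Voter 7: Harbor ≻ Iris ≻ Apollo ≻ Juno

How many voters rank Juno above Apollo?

Ballots ranking Juno above Apollo: 2.
Ballots ranking Apollo above Juno: 5.
So 2 of 7 voters prefer Juno to Apollo.

2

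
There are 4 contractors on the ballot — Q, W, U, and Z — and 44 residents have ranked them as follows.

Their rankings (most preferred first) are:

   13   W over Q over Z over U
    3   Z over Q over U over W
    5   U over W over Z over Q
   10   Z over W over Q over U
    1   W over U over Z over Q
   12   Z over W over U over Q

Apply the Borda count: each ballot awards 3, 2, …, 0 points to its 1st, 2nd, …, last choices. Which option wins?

Borda scores:
  Q: 13·2 + 3·2 + 5·0 + 10·1 + 0 + 12·0 = 42
  W: 13·3 + 3·0 + 5·2 + 10·2 + 3 + 12·2 = 96
  U: 13·0 + 3·1 + 5·3 + 10·0 + 2 + 12·1 = 32
  Z: 13·1 + 3·3 + 5·1 + 10·3 + 1 + 12·3 = 94
W has the highest total.

W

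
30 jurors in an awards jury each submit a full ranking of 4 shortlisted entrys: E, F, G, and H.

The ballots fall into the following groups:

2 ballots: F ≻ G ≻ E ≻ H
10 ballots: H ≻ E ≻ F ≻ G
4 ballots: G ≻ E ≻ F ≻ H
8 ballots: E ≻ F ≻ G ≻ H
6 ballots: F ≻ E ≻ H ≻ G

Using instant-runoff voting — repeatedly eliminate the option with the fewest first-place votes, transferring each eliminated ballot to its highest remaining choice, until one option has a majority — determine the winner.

E

Round 1: H 10, E 8, F 8, G 4. G has the fewest and is eliminated.
Round 2: E 12, H 10, F 8. F has the fewest and is eliminated.
Round 3: E 20, H 10. E has a majority.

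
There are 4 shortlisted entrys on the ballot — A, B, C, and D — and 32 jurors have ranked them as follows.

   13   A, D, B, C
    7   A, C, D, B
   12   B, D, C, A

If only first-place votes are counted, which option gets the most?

A

First-place vote totals:
  A: 20
  B: 12
  C: 0
  D: 0
A has the most first-place votes.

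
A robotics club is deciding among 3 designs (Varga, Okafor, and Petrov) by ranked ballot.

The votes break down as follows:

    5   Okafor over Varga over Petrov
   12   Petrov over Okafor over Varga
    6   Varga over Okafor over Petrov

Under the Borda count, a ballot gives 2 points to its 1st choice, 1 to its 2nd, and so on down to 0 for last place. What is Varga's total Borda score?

17

Borda scores:
  Varga: 5·1 + 12·0 + 6·2 = 17
  Okafor: 5·2 + 12·1 + 6·1 = 28
  Petrov: 5·0 + 12·2 + 6·0 = 24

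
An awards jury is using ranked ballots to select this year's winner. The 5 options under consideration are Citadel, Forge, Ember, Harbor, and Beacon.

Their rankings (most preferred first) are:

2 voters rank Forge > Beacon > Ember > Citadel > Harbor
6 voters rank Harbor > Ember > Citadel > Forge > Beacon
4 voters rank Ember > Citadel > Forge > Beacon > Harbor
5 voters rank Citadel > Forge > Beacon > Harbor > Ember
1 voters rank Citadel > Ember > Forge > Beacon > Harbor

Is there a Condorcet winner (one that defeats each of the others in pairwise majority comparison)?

No

Head-to-head results (18 voters total):
Citadel vs Forge: Citadel wins 16–2.
Citadel vs Ember: Ember wins 12–6.
Citadel vs Harbor: Citadel wins 12–6.
Citadel vs Beacon: Citadel wins 16–2.
Forge vs Ember: Ember wins 11–7.
Forge vs Harbor: Forge wins 12–6.
Forge vs Beacon: Forge wins 18–0.
Ember vs Harbor: Harbor wins 11–7.
Ember vs Beacon: Ember wins 11–7.
Harbor vs Beacon: Beacon wins 12–6.
No candidate beats all others: Citadel beats Harbor beats Ember beats Citadel, a majority cycle.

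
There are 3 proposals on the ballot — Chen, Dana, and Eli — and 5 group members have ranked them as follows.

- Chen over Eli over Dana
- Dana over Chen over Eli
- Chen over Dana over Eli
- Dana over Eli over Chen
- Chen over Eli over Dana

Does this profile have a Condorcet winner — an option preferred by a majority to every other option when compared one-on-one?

Yes

Head-to-head results (5 voters total):
Chen vs Dana: Chen wins 3–2.
Chen vs Eli: Chen wins 4–1.
Dana vs Eli: Dana wins 3–2.
Chen beats each rival — Dana (3–2), Eli (4–1) — so Chen is the Condorcet winner.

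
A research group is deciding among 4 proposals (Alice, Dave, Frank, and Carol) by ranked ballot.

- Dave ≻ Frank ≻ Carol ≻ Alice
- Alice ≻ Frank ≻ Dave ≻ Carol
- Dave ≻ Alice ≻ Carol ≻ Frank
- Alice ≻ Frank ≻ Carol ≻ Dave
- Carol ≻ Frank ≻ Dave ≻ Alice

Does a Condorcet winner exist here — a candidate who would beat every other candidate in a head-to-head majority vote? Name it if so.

None — there is no Condorcet winner

Head-to-head results (5 voters total):
Alice vs Dave: Dave wins 3–2.
Alice vs Frank: Alice wins 3–2.
Alice vs Carol: Alice wins 3–2.
Dave vs Frank: Frank wins 3–2.
Dave vs Carol: Dave wins 3–2.
Frank vs Carol: Frank wins 3–2.
No candidate beats all others: Alice beats Frank beats Dave beats Alice, a majority cycle.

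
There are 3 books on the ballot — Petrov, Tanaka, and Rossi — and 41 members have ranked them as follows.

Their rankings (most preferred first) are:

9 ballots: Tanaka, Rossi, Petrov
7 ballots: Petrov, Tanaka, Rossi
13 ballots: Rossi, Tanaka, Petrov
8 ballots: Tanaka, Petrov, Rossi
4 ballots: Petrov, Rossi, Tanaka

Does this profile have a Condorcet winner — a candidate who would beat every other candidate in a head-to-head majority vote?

Yes

Head-to-head results (41 voters total):
Petrov vs Tanaka: Tanaka wins 30–11.
Petrov vs Rossi: Rossi wins 22–19.
Tanaka vs Rossi: Tanaka wins 24–17.
Tanaka beats each rival — Petrov (30–11), Rossi (24–17) — so Tanaka is the Condorcet winner.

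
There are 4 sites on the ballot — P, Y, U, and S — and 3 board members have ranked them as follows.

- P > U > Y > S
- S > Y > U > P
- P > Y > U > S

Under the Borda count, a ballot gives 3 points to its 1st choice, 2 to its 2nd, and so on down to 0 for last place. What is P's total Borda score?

Borda scores:
  P: 3 + 0 + 3 = 6
  Y: 1 + 2 + 2 = 5
  U: 2 + 1 + 1 = 4
  S: 0 + 3 + 0 = 3

6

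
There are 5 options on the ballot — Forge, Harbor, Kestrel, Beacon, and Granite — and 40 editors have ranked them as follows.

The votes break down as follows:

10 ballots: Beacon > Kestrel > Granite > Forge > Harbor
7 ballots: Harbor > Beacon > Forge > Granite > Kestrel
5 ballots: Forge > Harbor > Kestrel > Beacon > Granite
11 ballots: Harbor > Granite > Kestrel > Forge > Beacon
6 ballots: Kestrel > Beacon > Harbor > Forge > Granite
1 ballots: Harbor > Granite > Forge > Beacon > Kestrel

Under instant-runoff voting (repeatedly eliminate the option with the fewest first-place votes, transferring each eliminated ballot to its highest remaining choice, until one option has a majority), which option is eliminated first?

Round 1: Harbor 19, Beacon 10, Kestrel 6, Forge 5, Granite 0. Granite has the fewest and is eliminated.
Round 2: Harbor 19, Beacon 10, Kestrel 6, Forge 5. Forge has the fewest and is eliminated.
Round 3: Harbor 24, Beacon 10, Kestrel 6. Harbor has a majority.

Granite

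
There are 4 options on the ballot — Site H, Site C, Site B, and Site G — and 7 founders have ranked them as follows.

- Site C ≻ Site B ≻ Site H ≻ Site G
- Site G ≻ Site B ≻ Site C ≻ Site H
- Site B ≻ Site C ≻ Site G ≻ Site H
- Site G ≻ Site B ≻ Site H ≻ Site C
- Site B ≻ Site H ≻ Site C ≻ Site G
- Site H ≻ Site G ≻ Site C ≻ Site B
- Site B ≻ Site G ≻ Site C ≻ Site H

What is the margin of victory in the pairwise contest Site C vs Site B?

3

Ballots ranking Site C above Site B: 2.
Ballots ranking Site B above Site C: 5.
Site B wins 5–2, a margin of 3.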